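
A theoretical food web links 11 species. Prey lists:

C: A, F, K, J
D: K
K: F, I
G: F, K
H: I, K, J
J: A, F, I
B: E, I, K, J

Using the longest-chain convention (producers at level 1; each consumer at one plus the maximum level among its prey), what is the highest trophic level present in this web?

Producers (level 1): E, A, F, I.
F → K → B gives B level 3.
No species has a prey at level 3, so no species reaches level 4.

3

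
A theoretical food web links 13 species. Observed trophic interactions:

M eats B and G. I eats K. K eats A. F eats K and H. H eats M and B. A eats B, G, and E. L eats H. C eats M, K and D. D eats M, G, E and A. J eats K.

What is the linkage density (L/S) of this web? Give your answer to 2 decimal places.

L/S = 1.54

There are L = 20 links among S = 13 species.
L/S = 20/13 = 1.5385 ≈ 1.54.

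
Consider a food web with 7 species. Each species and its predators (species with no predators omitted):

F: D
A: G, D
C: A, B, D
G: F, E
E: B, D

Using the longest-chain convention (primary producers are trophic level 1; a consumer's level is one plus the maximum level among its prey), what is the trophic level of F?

C is a producer → level 1.
A eats C → level 2.
G eats A → level 3.
F eats G → level 4.

Trophic level 4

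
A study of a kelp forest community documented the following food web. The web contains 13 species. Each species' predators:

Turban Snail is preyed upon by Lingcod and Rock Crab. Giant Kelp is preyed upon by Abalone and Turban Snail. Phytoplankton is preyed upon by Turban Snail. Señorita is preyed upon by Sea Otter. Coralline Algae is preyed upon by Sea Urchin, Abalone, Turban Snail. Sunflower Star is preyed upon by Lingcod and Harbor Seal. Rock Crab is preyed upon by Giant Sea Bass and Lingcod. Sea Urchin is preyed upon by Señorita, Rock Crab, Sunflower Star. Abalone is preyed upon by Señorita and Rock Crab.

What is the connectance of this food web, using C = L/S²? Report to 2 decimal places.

The web has S = 13 species and L = 18 feeding links.
C = L / S² = 18 / 169 = 0.1065 ≈ 0.11.

C = 0.11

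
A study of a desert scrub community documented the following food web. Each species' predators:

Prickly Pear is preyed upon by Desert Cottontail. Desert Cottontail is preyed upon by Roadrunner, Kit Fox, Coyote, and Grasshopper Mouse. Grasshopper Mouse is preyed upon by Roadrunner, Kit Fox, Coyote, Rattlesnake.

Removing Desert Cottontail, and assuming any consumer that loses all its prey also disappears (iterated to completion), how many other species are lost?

5

Remove Desert Cottontail.
Round 1: Grasshopper Mouse (all prey gone) → extinct.
Round 2: Roadrunner (all prey gone), Kit Fox (all prey gone), Coyote (all prey gone), Rattlesnake (all prey gone) → extinct.
No further losses. Total secondary extinctions: 5.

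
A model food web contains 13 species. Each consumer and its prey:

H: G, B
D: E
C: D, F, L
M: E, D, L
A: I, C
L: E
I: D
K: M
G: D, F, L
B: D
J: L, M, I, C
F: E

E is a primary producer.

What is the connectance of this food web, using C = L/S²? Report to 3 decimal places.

The web has S = 13 species and L = 23 feeding links.
C = L / S² = 23 / 169 = 0.1361 ≈ 0.136.

C = 0.136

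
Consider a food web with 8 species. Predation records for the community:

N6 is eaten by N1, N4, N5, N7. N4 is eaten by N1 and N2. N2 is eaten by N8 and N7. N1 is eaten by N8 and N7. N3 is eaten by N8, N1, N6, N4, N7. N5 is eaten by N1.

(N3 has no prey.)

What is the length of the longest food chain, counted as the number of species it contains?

One longest chain: N3 → N6 → N4 → N2 → N7.
It has 5 species and 4 links.

5 species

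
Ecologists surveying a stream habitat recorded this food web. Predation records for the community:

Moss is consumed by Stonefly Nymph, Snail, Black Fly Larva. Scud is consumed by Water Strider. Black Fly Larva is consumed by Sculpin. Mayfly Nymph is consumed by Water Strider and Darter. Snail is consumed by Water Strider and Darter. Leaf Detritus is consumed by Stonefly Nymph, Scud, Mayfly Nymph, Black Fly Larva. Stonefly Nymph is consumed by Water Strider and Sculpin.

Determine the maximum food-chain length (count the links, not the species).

2 links

One longest chain: Leaf Detritus → Scud → Water Strider.
It has 3 species and 2 links.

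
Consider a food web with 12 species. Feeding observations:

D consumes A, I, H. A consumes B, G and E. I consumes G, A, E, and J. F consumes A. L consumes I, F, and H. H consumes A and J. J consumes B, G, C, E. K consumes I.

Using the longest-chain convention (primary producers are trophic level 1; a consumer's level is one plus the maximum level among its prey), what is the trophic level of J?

B is a producer → level 1.
J eats B (level 1); other prey at levels: E 1, C 1, G 1 → level 2.

Trophic level 2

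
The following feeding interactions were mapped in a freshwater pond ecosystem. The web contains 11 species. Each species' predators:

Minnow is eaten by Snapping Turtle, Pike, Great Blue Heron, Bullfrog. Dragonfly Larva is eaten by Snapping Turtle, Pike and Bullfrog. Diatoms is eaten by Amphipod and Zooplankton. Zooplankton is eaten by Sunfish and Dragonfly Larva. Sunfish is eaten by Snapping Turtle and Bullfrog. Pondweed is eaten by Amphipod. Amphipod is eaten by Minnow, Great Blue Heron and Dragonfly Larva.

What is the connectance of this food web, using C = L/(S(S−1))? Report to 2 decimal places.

C = 0.15

The web has S = 11 species and L = 17 feeding links.
C = L / (S(S−1)) = 17 / 110 = 0.1545 ≈ 0.15.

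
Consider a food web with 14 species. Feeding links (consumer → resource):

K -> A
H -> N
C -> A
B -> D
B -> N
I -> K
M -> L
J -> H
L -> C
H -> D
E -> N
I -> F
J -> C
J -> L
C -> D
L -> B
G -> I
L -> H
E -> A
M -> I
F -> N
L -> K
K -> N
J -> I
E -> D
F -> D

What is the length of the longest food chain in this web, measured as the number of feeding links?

One longest chain: N → K → I → G.
It has 4 species and 3 links.

3 links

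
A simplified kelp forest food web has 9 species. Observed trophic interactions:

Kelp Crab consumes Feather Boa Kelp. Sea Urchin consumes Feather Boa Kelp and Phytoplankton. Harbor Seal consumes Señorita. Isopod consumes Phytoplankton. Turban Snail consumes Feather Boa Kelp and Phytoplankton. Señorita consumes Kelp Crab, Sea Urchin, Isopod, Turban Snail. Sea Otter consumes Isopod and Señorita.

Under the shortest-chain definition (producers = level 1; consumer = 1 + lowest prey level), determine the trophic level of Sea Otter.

Phytoplankton is a producer → level 1.
Isopod eats Phytoplankton → level 2.
Sea Otter eats Isopod → level 3.
No prey of Sea Otter is below level 2, so 3 is the minimum.

Trophic level 3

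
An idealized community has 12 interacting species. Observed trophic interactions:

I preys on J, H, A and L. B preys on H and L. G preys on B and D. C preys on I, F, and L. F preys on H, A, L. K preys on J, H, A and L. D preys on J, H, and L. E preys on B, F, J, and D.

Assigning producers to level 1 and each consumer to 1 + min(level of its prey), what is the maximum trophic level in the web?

Producers (level 1): L, J, H, A.
Following each consumer down to its lowest-level prey: L → B → G (levels 1 through 3).
All prey of G (B 2, D 2) are at level 2 or above, so G is at level 1 + 2 = 3.
Every consumer has at least one prey at level 2 or below, so none exceeds level 3.

3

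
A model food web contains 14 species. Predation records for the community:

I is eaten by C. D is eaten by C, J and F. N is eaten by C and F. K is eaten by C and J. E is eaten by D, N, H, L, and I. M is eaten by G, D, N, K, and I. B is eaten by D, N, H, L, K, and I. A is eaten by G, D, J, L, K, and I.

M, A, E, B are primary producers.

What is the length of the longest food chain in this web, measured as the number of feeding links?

One longest chain: M → K → C.
It has 3 species and 2 links.

2 links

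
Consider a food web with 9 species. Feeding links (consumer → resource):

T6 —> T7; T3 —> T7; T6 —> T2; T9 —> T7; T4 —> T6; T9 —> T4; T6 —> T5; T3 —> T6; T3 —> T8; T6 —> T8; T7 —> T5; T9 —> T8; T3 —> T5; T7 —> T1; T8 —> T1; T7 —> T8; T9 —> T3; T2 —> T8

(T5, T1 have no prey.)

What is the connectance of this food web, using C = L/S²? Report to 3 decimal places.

C = 0.222

The web has S = 9 species and L = 18 feeding links.
C = L / S² = 18 / 81 = 0.2222 ≈ 0.222.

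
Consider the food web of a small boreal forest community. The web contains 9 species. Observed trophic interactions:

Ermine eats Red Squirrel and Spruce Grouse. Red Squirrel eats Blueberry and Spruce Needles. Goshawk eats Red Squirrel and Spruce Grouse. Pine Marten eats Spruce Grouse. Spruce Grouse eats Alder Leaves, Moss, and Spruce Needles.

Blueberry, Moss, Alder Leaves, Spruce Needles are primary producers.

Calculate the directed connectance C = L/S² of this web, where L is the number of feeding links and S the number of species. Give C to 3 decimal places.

The web has S = 9 species and L = 10 feeding links.
C = L / S² = 10 / 81 = 0.1235 ≈ 0.123.

C = 0.123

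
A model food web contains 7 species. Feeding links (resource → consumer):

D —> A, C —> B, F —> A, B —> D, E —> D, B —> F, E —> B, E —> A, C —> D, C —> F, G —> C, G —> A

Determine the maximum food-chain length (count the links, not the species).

4 links

One longest chain: G → C → B → F → A.
It has 5 species and 4 links.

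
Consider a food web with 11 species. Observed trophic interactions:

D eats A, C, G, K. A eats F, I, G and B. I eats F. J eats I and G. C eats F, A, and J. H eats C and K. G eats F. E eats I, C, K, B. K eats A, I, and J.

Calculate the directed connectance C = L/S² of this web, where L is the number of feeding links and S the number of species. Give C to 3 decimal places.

C = 0.198

The web has S = 11 species and L = 24 feeding links.
C = L / S² = 24 / 121 = 0.1983 ≈ 0.198.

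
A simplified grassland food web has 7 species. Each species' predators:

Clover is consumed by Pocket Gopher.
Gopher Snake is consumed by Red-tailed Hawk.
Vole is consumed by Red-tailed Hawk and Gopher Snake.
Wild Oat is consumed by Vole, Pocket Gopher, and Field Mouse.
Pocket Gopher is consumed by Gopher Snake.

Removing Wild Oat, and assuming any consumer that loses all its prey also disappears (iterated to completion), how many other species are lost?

Remove Wild Oat.
Round 1: Field Mouse (all prey gone), Vole (all prey gone) → extinct.
No further losses. Total secondary extinctions: 2.

2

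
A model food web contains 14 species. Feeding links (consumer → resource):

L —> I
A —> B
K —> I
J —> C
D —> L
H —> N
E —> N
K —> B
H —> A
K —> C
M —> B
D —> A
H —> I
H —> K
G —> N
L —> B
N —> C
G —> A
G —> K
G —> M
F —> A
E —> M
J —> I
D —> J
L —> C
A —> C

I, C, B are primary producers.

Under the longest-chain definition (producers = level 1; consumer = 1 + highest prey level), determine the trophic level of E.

Trophic level 3

C is a producer → level 1.
N eats C → level 2.
E eats N (level 2); other prey at levels: M 2 → level 3.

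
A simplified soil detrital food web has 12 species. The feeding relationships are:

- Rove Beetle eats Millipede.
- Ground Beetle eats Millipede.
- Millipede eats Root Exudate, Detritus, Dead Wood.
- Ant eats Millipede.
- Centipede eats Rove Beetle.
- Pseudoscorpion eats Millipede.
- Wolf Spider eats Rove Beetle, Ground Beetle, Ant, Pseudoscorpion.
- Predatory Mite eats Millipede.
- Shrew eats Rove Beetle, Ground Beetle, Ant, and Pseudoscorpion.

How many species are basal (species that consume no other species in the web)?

3

Basal species (no prey listed): Root Exudate, Dead Wood, Detritus.
Count: 3.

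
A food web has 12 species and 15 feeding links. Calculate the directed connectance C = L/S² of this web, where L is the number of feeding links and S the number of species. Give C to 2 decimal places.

The web has S = 12 species and L = 15 feeding links.
C = L / S² = 15 / 144 = 0.1042 ≈ 0.10.

C = 0.10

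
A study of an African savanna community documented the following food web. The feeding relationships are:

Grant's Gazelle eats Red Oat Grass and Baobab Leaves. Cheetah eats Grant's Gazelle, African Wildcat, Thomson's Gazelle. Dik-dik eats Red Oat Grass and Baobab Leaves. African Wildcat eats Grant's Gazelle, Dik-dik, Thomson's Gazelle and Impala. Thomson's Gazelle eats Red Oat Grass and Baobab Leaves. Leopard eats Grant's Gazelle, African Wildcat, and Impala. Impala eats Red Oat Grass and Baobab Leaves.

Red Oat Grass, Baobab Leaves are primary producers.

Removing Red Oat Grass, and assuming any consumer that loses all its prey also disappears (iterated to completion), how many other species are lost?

0

Remove Red Oat Grass.
Every predator of it retains at least one other prey: Thomson's Gazelle still has Baobab Leaves; Dik-dik still has Baobab Leaves; Impala still has Baobab Leaves; Grant's Gazelle still has Baobab Leaves.
No consumer loses all prey, so no secondary extinctions occur.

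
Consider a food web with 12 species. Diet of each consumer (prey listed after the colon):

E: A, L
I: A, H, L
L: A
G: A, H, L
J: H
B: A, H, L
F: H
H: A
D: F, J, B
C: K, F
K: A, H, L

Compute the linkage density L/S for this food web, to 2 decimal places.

There are L = 23 links among S = 12 species.
L/S = 23/12 = 1.9167 ≈ 1.92.

L/S = 1.92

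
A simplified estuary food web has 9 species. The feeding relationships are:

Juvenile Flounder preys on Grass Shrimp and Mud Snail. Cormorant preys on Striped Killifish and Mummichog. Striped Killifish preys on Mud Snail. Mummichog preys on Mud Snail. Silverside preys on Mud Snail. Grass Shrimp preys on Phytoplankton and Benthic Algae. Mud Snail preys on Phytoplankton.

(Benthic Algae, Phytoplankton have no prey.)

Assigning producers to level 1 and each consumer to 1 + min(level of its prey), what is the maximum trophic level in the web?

4

Producers (level 1): Benthic Algae, Phytoplankton.
Following each consumer down to its lowest-level prey: Phytoplankton → Mud Snail → Striped Killifish → Cormorant (levels 1 through 4).
All prey of Cormorant (Striped Killifish 3, Mummichog 3) are at level 3 or above, so Cormorant is at level 1 + 3 = 4.
Every consumer has at least one prey at level 3 or below, so none exceeds level 4.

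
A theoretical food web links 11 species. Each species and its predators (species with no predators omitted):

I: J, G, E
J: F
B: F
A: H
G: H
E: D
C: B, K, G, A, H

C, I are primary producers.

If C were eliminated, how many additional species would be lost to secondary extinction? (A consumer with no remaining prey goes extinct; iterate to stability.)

Remove C.
Round 1: B (all prey gone), K (all prey gone), A (all prey gone) → extinct.
No further losses. Total secondary extinctions: 3.

3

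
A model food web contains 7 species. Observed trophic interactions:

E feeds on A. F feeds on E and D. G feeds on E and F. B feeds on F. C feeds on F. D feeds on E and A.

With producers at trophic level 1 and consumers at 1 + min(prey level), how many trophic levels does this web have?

Producers (level 1): A.
Following each consumer down to its lowest-level prey: A → E → F → B (levels 1 through 4).
All prey of B (F 3) are at level 3 or above, so B is at level 1 + 3 = 4.
Every consumer has at least one prey at level 3 or below, so none exceeds level 4.

4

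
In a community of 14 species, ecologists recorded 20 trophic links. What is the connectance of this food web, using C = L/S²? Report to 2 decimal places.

The web has S = 14 species and L = 20 feeding links.
C = L / S² = 20 / 196 = 0.1020 ≈ 0.10.

C = 0.10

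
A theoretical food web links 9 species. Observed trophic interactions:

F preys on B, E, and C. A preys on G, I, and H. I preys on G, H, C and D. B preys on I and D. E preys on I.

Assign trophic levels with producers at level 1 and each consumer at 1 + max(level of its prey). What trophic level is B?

Trophic level 3

C is a producer → level 1.
I eats C (level 1); other prey at levels: H 1, D 1, G 1 → level 2.
B eats I (level 2); other prey at levels: D 1 → level 3.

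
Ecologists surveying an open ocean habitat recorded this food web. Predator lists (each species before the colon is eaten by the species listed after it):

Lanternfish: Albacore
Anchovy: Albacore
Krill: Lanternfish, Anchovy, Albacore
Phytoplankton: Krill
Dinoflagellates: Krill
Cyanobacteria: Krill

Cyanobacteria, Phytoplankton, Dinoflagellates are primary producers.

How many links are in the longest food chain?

One longest chain: Cyanobacteria → Krill → Lanternfish → Albacore.
It has 4 species and 3 links.

3 links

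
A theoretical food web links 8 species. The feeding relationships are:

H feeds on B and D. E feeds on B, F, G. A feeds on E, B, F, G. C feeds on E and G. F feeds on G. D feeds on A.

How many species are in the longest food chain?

One longest chain: G → F → E → A → D → H.
It has 6 species and 5 links.

6 species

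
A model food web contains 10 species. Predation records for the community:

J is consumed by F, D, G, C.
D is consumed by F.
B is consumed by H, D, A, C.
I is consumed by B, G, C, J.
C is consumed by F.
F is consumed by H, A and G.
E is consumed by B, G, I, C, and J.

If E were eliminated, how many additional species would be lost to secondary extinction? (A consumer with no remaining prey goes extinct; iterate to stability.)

9

Remove E.
Round 1: I (all prey gone) → extinct.
Round 2: J (all prey gone), B (all prey gone) → extinct.
Round 3: C (all prey gone), D (all prey gone) → extinct.
Round 4: F (all prey gone) → extinct.
Round 5: A (all prey gone), G (all prey gone), H (all prey gone) → extinct.
No further losses. Total secondary extinctions: 9.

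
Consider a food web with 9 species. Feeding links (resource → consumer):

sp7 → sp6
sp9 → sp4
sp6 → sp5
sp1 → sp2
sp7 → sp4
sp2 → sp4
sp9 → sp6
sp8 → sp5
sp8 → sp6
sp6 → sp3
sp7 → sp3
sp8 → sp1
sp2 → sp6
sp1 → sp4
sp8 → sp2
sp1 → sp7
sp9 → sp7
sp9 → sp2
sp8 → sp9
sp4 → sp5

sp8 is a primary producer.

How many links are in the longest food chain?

4 links

One longest chain: sp8 → sp1 → sp2 → sp6 → sp3.
It has 5 species and 4 links.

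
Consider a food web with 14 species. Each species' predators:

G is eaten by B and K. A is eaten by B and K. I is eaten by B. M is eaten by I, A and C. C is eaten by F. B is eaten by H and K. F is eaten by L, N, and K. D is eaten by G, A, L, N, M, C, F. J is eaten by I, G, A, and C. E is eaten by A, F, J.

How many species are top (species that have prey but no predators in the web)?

Top species (has prey, but nothing eats it): H, L, K, N.
Count: 4.

4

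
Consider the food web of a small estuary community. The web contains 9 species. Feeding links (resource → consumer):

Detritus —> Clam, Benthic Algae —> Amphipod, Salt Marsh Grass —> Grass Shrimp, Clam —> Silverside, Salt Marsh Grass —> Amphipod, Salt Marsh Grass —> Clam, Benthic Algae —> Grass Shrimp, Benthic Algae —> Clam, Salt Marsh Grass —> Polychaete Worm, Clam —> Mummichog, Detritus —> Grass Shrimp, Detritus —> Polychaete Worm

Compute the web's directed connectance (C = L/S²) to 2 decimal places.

The web has S = 9 species and L = 12 feeding links.
C = L / S² = 12 / 81 = 0.1481 ≈ 0.15.

C = 0.15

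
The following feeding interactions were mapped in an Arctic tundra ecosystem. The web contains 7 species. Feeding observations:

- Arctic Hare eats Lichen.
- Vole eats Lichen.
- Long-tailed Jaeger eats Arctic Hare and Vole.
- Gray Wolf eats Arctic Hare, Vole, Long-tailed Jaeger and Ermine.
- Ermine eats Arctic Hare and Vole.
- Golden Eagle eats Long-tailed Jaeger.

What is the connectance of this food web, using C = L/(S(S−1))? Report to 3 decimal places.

C = 0.262

The web has S = 7 species and L = 11 feeding links.
C = L / (S(S−1)) = 11 / 42 = 0.2619 ≈ 0.262.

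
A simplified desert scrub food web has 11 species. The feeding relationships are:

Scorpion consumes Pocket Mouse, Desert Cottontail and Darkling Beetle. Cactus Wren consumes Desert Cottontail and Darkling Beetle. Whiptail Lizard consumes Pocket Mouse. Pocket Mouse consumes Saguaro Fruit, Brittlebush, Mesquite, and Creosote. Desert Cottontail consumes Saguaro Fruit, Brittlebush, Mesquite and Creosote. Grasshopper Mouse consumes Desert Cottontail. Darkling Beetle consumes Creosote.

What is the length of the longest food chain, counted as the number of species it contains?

3 species

One longest chain: Mesquite → Desert Cottontail → Cactus Wren.
It has 3 species and 2 links.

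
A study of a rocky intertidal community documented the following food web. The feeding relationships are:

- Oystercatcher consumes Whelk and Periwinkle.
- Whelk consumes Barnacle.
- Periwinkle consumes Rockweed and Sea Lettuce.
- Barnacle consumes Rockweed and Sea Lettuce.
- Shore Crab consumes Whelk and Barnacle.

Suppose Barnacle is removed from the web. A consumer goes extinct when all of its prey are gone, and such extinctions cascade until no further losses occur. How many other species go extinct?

Remove Barnacle.
Round 1: Whelk (all prey gone) → extinct.
Round 2: Shore Crab (all prey gone) → extinct.
No further losses. Total secondary extinctions: 2.

2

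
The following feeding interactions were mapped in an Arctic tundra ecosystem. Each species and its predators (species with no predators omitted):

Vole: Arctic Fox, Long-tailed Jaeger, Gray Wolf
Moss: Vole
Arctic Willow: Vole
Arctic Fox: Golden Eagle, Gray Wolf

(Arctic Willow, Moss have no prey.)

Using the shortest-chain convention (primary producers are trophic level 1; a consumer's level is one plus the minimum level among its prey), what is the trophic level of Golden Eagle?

Trophic level 4

Arctic Willow is a producer → level 1.
Vole eats Arctic Willow → level 2.
Arctic Fox eats Vole → level 3.
Golden Eagle eats Arctic Fox → level 4.
No prey of Golden Eagle is below level 3, so 4 is the minimum.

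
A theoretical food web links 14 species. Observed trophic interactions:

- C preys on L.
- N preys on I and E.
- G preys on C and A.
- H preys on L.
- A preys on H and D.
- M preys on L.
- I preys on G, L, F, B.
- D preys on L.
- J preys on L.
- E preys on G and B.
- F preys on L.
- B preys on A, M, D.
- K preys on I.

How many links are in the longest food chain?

5 links

One longest chain: L → H → A → G → E → N.
It has 6 species and 5 links.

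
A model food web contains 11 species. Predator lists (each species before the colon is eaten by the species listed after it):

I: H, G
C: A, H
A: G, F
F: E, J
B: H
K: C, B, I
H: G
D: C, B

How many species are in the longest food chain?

One longest chain: K → C → A → F → E.
It has 5 species and 4 links.

5 species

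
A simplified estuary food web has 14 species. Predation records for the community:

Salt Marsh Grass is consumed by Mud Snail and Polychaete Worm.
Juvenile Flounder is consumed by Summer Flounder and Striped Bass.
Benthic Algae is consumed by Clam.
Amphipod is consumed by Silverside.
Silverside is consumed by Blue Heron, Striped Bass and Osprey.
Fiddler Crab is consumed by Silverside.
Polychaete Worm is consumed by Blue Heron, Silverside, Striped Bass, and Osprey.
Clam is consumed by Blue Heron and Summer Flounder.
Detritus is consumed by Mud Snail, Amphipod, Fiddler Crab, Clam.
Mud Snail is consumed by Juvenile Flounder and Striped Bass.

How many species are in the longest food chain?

One longest chain: Salt Marsh Grass → Polychaete Worm → Silverside → Osprey.
It has 4 species and 3 links.

4 species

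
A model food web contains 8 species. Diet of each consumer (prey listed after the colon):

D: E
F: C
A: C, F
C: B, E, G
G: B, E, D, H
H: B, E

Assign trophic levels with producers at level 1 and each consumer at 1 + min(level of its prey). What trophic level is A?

B is a producer → level 1.
C eats B → level 2.
A eats C → level 3.
No prey of A is below level 2, so 3 is the minimum.

Trophic level 3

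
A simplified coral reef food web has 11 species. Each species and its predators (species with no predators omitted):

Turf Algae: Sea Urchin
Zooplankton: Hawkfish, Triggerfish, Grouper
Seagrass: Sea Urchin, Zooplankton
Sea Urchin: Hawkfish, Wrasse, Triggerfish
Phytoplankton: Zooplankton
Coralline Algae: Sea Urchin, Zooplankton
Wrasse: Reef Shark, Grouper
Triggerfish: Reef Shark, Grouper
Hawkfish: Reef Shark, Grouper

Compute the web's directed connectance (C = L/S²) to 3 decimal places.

The web has S = 11 species and L = 18 feeding links.
C = L / S² = 18 / 121 = 0.1488 ≈ 0.149.

C = 0.149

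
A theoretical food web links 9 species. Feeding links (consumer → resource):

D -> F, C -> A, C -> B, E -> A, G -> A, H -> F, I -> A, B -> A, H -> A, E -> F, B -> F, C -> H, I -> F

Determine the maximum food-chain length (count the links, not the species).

2 links

One longest chain: A → B → C.
It has 3 species and 2 links.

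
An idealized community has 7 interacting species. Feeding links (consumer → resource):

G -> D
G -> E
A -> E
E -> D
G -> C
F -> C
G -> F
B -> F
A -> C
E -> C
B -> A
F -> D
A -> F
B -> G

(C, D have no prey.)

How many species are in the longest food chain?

One longest chain: C → E → G → B.
It has 4 species and 3 links.

4 species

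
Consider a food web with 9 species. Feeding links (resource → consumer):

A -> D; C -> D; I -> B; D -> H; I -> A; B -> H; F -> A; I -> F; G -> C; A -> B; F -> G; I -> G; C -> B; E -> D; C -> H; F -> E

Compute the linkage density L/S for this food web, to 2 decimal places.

L/S = 1.78

There are L = 16 links among S = 9 species.
L/S = 16/9 = 1.7778 ≈ 1.78.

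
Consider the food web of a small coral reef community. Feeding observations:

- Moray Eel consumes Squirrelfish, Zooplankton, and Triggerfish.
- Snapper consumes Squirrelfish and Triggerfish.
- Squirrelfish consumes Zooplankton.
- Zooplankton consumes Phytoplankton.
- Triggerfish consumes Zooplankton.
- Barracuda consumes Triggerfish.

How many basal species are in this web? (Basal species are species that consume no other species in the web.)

1

Basal species (no prey listed): Phytoplankton.
Count: 1.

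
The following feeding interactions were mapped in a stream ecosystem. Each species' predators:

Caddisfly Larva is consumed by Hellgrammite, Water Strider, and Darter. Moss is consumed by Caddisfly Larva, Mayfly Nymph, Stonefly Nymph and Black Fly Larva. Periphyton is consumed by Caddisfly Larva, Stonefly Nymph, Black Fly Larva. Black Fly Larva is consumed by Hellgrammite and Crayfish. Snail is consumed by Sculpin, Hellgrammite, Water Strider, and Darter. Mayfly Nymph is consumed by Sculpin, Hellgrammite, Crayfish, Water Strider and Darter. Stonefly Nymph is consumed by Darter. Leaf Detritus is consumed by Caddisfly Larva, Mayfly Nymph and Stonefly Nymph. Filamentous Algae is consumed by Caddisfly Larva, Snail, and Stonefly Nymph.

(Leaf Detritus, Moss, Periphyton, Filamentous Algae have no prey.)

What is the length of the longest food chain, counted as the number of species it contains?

3 species

One longest chain: Leaf Detritus → Mayfly Nymph → Sculpin.
It has 3 species and 2 links.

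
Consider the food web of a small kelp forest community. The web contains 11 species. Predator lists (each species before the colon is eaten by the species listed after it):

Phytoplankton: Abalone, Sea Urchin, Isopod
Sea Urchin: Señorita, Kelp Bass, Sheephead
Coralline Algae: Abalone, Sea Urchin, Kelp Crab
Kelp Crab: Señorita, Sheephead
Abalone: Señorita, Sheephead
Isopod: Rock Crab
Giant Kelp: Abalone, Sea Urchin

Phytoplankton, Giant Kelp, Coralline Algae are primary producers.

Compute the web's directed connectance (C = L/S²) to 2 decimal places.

The web has S = 11 species and L = 16 feeding links.
C = L / S² = 16 / 121 = 0.1322 ≈ 0.13.

C = 0.13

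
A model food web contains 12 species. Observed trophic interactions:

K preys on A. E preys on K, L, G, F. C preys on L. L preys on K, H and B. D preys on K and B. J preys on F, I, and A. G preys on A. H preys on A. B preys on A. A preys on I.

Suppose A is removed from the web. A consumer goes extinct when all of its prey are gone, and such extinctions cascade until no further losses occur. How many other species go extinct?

7

Remove A.
Round 1: H (all prey gone), K (all prey gone), B (all prey gone), G (all prey gone) → extinct.
Round 2: L (all prey gone), D (all prey gone) → extinct.
Round 3: C (all prey gone) → extinct.
No further losses. Total secondary extinctions: 7.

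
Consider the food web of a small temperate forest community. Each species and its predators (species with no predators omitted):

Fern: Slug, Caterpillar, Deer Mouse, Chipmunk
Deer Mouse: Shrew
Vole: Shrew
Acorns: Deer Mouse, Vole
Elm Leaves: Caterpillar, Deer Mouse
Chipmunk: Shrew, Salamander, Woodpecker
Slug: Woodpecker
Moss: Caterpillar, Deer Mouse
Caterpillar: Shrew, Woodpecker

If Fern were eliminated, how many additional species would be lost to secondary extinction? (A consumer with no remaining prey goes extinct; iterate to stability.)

Remove Fern.
Round 1: Slug (all prey gone), Chipmunk (all prey gone) → extinct.
Round 2: Salamander (all prey gone) → extinct.
No further losses. Total secondary extinctions: 3.

3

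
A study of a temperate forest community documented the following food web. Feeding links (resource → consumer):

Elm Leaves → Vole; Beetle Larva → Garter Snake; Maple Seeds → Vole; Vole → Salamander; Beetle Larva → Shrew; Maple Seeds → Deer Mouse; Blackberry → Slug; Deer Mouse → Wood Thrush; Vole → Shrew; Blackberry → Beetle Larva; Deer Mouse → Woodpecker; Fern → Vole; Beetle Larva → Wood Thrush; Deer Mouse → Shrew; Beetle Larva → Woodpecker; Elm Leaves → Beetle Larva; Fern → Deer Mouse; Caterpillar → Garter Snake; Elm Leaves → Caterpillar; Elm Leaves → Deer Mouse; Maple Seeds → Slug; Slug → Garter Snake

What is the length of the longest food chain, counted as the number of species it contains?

One longest chain: Maple Seeds → Vole → Salamander.
It has 3 species and 2 links.

3 species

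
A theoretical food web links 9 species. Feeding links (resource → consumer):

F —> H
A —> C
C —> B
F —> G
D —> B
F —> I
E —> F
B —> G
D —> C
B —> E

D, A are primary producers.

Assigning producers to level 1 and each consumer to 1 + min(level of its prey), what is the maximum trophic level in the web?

Producers (level 1): D, A.
Following each consumer down to its lowest-level prey: D → B → E → F → I (levels 1 through 5).
All prey of I (F 4) are at level 4 or above, so I is at level 1 + 4 = 5.
Every consumer has at least one prey at level 4 or below, so none exceeds level 5.

5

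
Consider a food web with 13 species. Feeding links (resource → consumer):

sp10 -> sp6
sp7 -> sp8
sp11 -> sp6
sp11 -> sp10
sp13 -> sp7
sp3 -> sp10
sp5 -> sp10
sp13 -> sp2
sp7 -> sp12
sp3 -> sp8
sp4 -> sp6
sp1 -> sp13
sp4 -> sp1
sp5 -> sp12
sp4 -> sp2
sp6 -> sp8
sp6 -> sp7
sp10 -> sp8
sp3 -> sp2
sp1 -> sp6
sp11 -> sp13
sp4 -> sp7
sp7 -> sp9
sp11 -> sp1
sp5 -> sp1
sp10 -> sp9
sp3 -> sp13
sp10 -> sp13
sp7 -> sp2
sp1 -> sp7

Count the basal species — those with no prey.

Basal species (no prey listed): sp11, sp3, sp5, sp4.
Count: 4.

4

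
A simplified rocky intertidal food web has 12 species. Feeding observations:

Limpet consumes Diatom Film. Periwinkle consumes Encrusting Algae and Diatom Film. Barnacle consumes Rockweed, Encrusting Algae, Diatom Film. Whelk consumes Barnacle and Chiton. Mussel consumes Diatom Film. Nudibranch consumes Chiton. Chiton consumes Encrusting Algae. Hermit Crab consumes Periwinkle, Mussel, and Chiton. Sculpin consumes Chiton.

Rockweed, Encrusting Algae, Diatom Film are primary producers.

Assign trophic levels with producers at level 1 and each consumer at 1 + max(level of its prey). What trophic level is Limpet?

Diatom Film is a producer → level 1.
Limpet eats Diatom Film → level 2.

Trophic level 2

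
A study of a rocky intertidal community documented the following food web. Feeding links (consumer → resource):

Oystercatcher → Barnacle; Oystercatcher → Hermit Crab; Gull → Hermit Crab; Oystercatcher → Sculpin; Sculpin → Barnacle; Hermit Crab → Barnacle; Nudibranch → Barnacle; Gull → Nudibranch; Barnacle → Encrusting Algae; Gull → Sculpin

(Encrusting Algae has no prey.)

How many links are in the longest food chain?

3 links

One longest chain: Encrusting Algae → Barnacle → Hermit Crab → Oystercatcher.
It has 4 species and 3 links.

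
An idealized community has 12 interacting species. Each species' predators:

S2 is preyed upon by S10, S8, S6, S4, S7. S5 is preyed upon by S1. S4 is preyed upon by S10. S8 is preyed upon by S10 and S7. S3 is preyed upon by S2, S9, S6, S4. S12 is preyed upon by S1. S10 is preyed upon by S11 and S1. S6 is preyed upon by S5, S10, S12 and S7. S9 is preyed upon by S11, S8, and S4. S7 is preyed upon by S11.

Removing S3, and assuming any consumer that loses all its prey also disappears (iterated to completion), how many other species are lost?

Remove S3.
Round 1: S9 (all prey gone), S2 (all prey gone) → extinct.
Round 2: S6 (all prey gone), S8 (all prey gone), S4 (all prey gone) → extinct.
Round 3: S12 (all prey gone), S7 (all prey gone), S5 (all prey gone), S10 (all prey gone) → extinct.
Round 4: S11 (all prey gone), S1 (all prey gone) → extinct.
No further losses. Total secondary extinctions: 11.

11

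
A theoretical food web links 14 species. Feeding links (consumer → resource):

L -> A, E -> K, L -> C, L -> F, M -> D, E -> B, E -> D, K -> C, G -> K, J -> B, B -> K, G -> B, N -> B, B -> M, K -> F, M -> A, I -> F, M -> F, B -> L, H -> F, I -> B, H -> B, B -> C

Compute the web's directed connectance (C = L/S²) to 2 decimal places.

C = 0.12

The web has S = 14 species and L = 23 feeding links.
C = L / S² = 23 / 196 = 0.1173 ≈ 0.12.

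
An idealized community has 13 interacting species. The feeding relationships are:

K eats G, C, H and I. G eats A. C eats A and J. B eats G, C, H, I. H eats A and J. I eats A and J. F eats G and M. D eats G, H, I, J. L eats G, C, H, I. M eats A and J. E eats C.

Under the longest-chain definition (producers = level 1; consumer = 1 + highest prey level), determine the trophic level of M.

Trophic level 2

J is a producer → level 1.
M eats J (level 1); other prey at levels: A 1 → level 2.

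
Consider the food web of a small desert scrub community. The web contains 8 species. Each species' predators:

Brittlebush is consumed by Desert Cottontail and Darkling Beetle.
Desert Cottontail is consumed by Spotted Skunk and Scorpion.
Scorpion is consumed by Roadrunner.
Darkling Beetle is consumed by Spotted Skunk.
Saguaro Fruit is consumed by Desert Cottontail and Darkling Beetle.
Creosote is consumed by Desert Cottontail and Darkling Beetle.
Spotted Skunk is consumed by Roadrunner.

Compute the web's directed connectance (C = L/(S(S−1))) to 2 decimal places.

The web has S = 8 species and L = 11 feeding links.
C = L / (S(S−1)) = 11 / 56 = 0.1964 ≈ 0.20.

C = 0.20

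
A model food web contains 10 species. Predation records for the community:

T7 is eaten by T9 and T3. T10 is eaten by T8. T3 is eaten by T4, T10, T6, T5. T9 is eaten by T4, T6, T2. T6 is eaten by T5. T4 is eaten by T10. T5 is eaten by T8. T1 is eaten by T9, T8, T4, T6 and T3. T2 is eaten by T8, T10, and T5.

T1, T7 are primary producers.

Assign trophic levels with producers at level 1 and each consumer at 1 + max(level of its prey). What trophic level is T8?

T1 is a producer → level 1.
T3 eats T1 (level 1); other prey at levels: T7 1 → level 2.
T4 eats T3 (level 2); other prey at levels: T1 1, T9 2 → level 3.
T10 eats T4 (level 3); other prey at levels: T3 2, T2 3 → level 4.
T8 eats T10 (level 4); other prey at levels: T1 1, T2 3, T5 4 → level 5.

Trophic level 5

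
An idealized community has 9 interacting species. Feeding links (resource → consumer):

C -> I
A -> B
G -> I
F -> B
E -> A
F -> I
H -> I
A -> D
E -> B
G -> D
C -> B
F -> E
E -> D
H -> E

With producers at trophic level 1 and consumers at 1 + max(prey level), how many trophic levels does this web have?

Producers (level 1): H, C, F, G.
H → E → A → B gives B level 4.
No species has a prey at level 4, so no species reaches level 5.

4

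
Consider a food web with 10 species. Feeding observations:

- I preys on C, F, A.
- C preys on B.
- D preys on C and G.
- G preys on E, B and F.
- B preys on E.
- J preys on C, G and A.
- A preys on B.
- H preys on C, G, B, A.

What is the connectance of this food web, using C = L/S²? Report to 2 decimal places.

C = 0.18

The web has S = 10 species and L = 18 feeding links.
C = L / S² = 18 / 100 = 0.1800 ≈ 0.18.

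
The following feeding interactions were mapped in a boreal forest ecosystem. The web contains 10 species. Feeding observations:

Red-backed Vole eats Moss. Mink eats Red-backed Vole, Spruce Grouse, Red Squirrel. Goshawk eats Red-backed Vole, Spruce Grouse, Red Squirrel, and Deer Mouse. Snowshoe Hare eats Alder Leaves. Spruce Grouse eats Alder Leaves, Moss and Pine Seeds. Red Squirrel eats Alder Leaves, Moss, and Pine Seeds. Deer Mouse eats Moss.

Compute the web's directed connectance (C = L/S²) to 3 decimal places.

C = 0.160

The web has S = 10 species and L = 16 feeding links.
C = L / S² = 16 / 100 = 0.1600 ≈ 0.160.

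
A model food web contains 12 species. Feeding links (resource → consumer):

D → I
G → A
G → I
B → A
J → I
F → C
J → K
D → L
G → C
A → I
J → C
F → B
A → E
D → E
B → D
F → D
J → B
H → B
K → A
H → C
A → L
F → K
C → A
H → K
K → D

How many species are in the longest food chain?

One longest chain: H → C → A → E.
It has 4 species and 3 links.

4 species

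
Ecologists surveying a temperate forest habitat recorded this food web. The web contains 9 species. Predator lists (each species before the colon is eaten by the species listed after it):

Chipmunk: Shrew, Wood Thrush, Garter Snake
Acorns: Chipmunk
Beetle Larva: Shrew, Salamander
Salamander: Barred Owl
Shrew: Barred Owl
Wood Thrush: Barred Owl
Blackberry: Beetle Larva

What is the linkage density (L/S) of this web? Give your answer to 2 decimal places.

There are L = 10 links among S = 9 species.
L/S = 10/9 = 1.1111 ≈ 1.11.

L/S = 1.11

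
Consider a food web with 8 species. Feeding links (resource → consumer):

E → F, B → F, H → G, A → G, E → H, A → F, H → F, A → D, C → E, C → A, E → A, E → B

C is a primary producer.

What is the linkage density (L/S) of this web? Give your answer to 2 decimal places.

L/S = 1.50

There are L = 12 links among S = 8 species.
L/S = 12/8 = 1.5000 ≈ 1.50.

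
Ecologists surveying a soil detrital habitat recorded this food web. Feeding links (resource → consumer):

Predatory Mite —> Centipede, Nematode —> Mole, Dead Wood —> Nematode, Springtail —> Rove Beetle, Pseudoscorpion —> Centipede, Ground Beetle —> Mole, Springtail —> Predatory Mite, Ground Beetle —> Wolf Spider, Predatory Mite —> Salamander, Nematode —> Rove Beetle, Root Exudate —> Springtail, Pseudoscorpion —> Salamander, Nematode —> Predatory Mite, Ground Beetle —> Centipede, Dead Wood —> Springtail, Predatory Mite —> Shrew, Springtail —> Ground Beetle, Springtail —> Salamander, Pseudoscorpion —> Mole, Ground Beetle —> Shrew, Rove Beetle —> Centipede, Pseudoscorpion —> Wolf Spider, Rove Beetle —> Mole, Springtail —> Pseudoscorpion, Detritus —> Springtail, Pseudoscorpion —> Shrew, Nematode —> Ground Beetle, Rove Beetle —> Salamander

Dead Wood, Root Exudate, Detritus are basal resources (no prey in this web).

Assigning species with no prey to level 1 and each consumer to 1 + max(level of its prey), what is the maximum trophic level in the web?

4

Basal resources (level 1): Dead Wood, Root Exudate, Detritus.
Dead Wood → Nematode → Ground Beetle → Mole gives Mole level 4.
No species has a prey at level 4, so no species reaches level 5.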